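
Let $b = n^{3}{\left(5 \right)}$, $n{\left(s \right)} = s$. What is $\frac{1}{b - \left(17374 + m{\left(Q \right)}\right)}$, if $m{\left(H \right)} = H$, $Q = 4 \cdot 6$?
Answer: $- \frac{1}{17273} \approx -5.7894 \cdot 10^{-5}$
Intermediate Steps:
$Q = 24$
$b = 125$ ($b = 5^{3} = 125$)
$\frac{1}{b - \left(17374 + m{\left(Q \right)}\right)} = \frac{1}{125 - 17398} = \frac{1}{-17273} = - \frac{1}{17273}$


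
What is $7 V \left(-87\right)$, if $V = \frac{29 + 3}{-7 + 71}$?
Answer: $- \frac{609}{2} \approx -304.5$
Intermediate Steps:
$V = \frac{1}{2}$ ($V = \frac{32}{64} = 32 \cdot \frac{1}{64} = \frac{1}{2} \approx 0.5$)
$7 V \left(-87\right) = 7 \cdot \frac{1}{2} \left(-87\right) = \frac{7}{2} \left(-87\right) = - \frac{609}{2}$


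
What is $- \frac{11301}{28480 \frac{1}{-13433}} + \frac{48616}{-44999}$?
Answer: $\frac{6829748594987}{1281571520} \approx 5329.2$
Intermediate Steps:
$- \frac{11301}{28480 \frac{1}{-13433}} + \frac{48616}{-44999} = - \frac{11301}{28480 \left(- \frac{1}{13433}\right)} + 48616 \left(- \frac{1}{44999}\right) = - \frac{11301}{- \frac{28480}{13433}} - \frac{48616}{44999} = \left(-11301\right) \left(- \frac{13433}{28480}\right) - \frac{48616}{44999} = \frac{151806333}{28480} - \frac{48616}{44999} = \frac{6829748594987}{1281571520}$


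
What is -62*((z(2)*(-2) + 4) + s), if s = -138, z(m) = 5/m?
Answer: 8618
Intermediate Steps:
-62*((z(2)*(-2) + 4) + s) = -62*(((5/2)*(-2) + 4) - 138) = -62*((-5 + 4) - 138) = -62*(-1 - 138) = -62*(-139) = 8618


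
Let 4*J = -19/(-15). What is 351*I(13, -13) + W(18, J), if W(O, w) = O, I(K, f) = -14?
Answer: -4896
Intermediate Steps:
J = 19/60 (J = (-19/(-15))/4 = (-19*(-1/15))/4 = (1/4)*(19/15) = 19/60 ≈ 0.31667)
351*I(13, -13) + W(18, J) = 351*(-14) + 18 = -4914 + 18 = -4896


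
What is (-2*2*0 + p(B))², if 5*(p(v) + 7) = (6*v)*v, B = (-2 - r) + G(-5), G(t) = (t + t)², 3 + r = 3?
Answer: 3316492921/25 ≈ 1.3266e+8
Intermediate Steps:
r = 0 (r = -3 + 3 = 0)
G(t) = 4*t² (G(t) = (2*t)² = 4*t²)
B = 98 (B = (-2 - 1*0) + 4*(-5)² = (-2 + 0) + 4*25 = -2 + 100 = 98)
p(v) = -7 + 6*v²/5 (p(v) = -7 + ((6*v)*v)/5 = -7 + (6*v²)/5 = -7 + 6*v²/5)
(-2*2*0 + p(B))² = (-2*2*0 + (-7 + (6/5)*98²))² = (-4*0 + (-7 + (6/5)*9604))² = (0 + (-7 + 57624/5))² = (0 + 57589/5)² = (57589/5)² = 3316492921/25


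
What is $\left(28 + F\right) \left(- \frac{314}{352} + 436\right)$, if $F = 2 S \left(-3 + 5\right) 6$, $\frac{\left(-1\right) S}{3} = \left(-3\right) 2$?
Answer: $\frac{8806585}{44} \approx 2.0015 \cdot 10^{5}$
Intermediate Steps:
$S = 18$ ($S = - 3 \left(\left(-3\right) 2\right) = \left(-3\right) \left(-6\right) = 18$)
$F = 432$ ($F = 2 \cdot 18 \left(-3 + 5\right) 6 = 36 \cdot 2 \cdot 6 = 36 \cdot 12 = 432$)
$\left(28 + F\right) \left(- \frac{314}{352} + 436\right) = \left(28 + 432\right) \left(- \frac{314}{352} + 436\right) = 460 \left(- \frac{314}{352} + 436\right) = 460 \left(\left(-1\right) \frac{157}{176} + 436\right) = 460 \left(- \frac{157}{176} + 436\right) = 460 \cdot \frac{76579}{176} = \frac{8806585}{44}$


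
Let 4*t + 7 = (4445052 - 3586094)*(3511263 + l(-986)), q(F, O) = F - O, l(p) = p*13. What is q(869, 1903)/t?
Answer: -4136/3005017320303 ≈ -1.3764e-9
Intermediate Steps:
l(p) = 13*p
t = 3005017320303/4 (t = -7/4 + ((4445052 - 3586094)*(3511263 + 13*(-986)))/4 = -7/4 + (858958*(3511263 - 12818))/4 = -7/4 + (858958*3498445)/4 = -7/4 + (¼)*3005017320310 = -7/4 + 1502508660155/2 = 3005017320303/4 ≈ 7.5125e+11)
q(869, 1903)/t = (869 - 1*1903)/(3005017320303/4) = (869 - 1903)*(4/3005017320303) = -1034*4/3005017320303 = -4136/3005017320303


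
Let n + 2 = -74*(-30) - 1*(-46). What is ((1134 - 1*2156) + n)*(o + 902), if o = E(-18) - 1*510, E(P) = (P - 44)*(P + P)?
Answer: 3259008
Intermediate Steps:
n = 2264 (n = -2 + (-74*(-30) - 1*(-46)) = -2 + (2220 + 46) = -2 + 2266 = 2264)
E(P) = 2*P*(-44 + P) (E(P) = (-44 + P)*(2*P) = 2*P*(-44 + P))
o = 1722 (o = 2*(-18)*(-44 - 18) - 1*510 = 2*(-18)*(-62) - 510 = 2232 - 510 = 1722)
((1134 - 1*2156) + n)*(o + 902) = ((1134 - 1*2156) + 2264)*(1722 + 902) = ((1134 - 2156) + 2264)*2624 = (-1022 + 2264)*2624 = 1242*2624 = 3259008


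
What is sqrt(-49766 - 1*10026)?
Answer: 4*I*sqrt(3737) ≈ 244.52*I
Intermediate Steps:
sqrt(-49766 - 1*10026) = sqrt(-49766 - 10026) = sqrt(-59792) = 4*I*sqrt(3737)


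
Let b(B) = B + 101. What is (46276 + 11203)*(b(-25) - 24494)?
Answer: -1403522222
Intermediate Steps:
b(B) = 101 + B
(46276 + 11203)*(b(-25) - 24494) = (46276 + 11203)*((101 - 25) - 24494) = 57479*(76 - 24494) = 57479*(-24418) = -1403522222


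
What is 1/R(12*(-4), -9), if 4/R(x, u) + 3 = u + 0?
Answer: -3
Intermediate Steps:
R(x, u) = 4/(-3 + u) (R(x, u) = 4/(-3 + (u + 0)) = 4/(-3 + u))
1/R(12*(-4), -9) = 1/(4/(-3 - 9)) = 1/(4/(-12)) = 1/(4*(-1/12)) = 1/(-⅓) = -3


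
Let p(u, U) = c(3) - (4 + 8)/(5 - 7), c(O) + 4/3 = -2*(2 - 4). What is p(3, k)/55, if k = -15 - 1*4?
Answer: 26/165 ≈ 0.15758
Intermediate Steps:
c(O) = 8/3 (c(O) = -4/3 - 2*(2 - 4) = -4/3 - 2*(-2) = -4/3 + 4 = 8/3)
k = -19 (k = -15 - 4 = -19)
p(u, U) = 26/3 (p(u, U) = 8/3 - (4 + 8)/(5 - 7) = 8/3 - 12/(-2) = 8/3 - 12*(-1)/2 = 8/3 - 1*(-6) = 8/3 + 6 = 26/3)
p(3, k)/55 = (26/3)/55 = (26/3)*(1/55) = 26/165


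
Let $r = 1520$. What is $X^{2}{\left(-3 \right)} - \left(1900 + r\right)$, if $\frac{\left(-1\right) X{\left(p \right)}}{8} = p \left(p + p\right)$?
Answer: $17316$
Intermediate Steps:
$X{\left(p \right)} = - 16 p^{2}$ ($X{\left(p \right)} = - 8 p \left(p + p\right) = - 8 p 2 p = - 8 \cdot 2 p^{2} = - 16 p^{2}$)
$X^{2}{\left(-3 \right)} - \left(1900 + r\right) = \left(- 16 \left(-3\right)^{2}\right)^{2} - \left(1900 + 1520\right) = \left(\left(-16\right) 9\right)^{2} - 3420 = \left(-144\right)^{2} - 3420 = 20736 - 3420 = 17316$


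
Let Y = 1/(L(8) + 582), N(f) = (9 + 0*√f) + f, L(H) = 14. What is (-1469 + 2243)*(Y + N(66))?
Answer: 17299287/298 ≈ 58051.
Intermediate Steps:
N(f) = 9 + f (N(f) = (9 + 0) + f = 9 + f)
Y = 1/596 (Y = 1/(14 + 582) = 1/596 ≈ 0.0016779)
(-1469 + 2243)*(Y + N(66)) = (-1469 + 2243)*(1/596 + (9 + 66)) = 774*(1/596 + 75) = 774*(44701/596) = 17299287/298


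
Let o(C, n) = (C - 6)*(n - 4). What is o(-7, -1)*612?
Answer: 39780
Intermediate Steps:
o(C, n) = (-6 + C)*(-4 + n)
o(-7, -1)*612 = (24 - 6*(-1) - 4*(-7) - 7*(-1))*612 = (24 + 6 + 28 + 7)*612 = 65*612 = 39780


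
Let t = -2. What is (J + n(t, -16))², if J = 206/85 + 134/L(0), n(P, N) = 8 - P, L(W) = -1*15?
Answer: 31684/2601 ≈ 12.181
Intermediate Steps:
L(W) = -15
J = -332/51 (J = 206/85 + 134/(-15) = 206*(1/85) + 134*(-1/15) = 206/85 - 134/15 = -332/51 ≈ -6.5098)
(J + n(t, -16))² = (-332/51 + (8 - 1*(-2)))² = (-332/51 + (8 + 2))² = (-332/51 + 10)² = (178/51)² = 31684/2601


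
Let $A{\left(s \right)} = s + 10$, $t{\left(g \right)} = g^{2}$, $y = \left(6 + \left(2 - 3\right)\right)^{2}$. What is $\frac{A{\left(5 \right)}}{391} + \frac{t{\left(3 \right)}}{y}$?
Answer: $\frac{3894}{9775} \approx 0.39836$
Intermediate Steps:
$y = 25$ ($y = \left(6 + \left(2 - 3\right)\right)^{2} = \left(6 - 1\right)^{2} = 5^{2} = 25$)
$A{\left(s \right)} = 10 + s$
$\frac{A{\left(5 \right)}}{391} + \frac{t{\left(3 \right)}}{y} = \frac{10 + 5}{391} + \frac{3^{2}}{25} = 15 \cdot \frac{1}{391} + 9 \cdot \frac{1}{25} = \frac{15}{391} + \frac{9}{25} = \frac{3894}{9775}$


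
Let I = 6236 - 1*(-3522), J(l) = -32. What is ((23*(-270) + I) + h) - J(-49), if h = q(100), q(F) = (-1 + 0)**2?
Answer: 3581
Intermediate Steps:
q(F) = 1 (q(F) = (-1)**2 = 1)
I = 9758 (I = 6236 + 3522 = 9758)
h = 1
((23*(-270) + I) + h) - J(-49) = ((23*(-270) + 9758) + 1) - 1*(-32) = ((-6210 + 9758) + 1) + 32 = (3548 + 1) + 32 = 3549 + 32 = 3581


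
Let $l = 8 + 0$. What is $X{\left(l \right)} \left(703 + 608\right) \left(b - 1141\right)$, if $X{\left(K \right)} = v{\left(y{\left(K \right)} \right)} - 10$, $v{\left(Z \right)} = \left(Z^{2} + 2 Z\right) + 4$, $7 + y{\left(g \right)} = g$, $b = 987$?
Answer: $605682$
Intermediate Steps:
$y{\left(g \right)} = -7 + g$
$l = 8$
$v{\left(Z \right)} = 4 + Z^{2} + 2 Z$
$X{\left(K \right)} = -20 + \left(-7 + K\right)^{2} + 2 K$ ($X{\left(K \right)} = \left(4 + \left(-7 + K\right)^{2} + 2 \left(-7 + K\right)\right) - 10 = \left(4 + \left(-7 + K\right)^{2} + \left(-14 + 2 K\right)\right) - 10 = \left(-10 + \left(-7 + K\right)^{2} + 2 K\right) - 10 = -20 + \left(-7 + K\right)^{2} + 2 K$)
$X{\left(l \right)} \left(703 + 608\right) \left(b - 1141\right) = \left(29 + 8^{2} - 96\right) \left(703 + 608\right) \left(987 - 1141\right) = \left(29 + 64 - 96\right) 1311 \left(-154\right) = \left(-3\right) \left(-201894\right) = 605682$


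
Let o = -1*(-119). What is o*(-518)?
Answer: -61642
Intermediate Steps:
o = 119
o*(-518) = 119*(-518) = -61642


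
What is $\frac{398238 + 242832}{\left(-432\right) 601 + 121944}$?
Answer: $- \frac{106845}{22948} \approx -4.656$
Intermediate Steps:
$\frac{398238 + 242832}{\left(-432\right) 601 + 121944} = \frac{641070}{-259632 + 121944} = \frac{641070}{-137688} = 641070 \left(- \frac{1}{137688}\right) = - \frac{106845}{22948}$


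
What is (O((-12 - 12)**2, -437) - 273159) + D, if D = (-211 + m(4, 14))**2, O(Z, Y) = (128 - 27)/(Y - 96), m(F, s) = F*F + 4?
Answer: -126149475/533 ≈ -2.3668e+5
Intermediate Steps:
m(F, s) = 4 + F**2 (m(F, s) = F**2 + 4 = 4 + F**2)
O(Z, Y) = 101/(-96 + Y)
D = 36481 (D = (-211 + (4 + 4**2))**2 = (-211 + (4 + 16))**2 = (-211 + 20)**2 = (-191)**2 = 36481)
(O((-12 - 12)**2, -437) - 273159) + D = (101/(-96 - 437) - 273159) + 36481 = (101/(-533) - 273159) + 36481 = (101*(-1/533) - 273159) + 36481 = (-101/533 - 273159) + 36481 = -145593848/533 + 36481 = -126149475/533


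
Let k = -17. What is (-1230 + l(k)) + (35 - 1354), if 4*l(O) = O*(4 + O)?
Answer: -9975/4 ≈ -2493.8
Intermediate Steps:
l(O) = O*(4 + O)/4 (l(O) = (O*(4 + O))/4 = O*(4 + O)/4)
(-1230 + l(k)) + (35 - 1354) = (-1230 + (1/4)*(-17)*(4 - 17)) + (35 - 1354) = (-1230 + (1/4)*(-17)*(-13)) - 1319 = (-1230 + 221/4) - 1319 = -4699/4 - 1319 = -9975/4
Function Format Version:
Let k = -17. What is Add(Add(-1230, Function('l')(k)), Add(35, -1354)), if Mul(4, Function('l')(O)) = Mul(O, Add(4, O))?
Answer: Rational(-9975, 4) ≈ -2493.8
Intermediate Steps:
Function('l')(O) = Mul(Rational(1, 4), O, Add(4, O)) (Function('l')(O) = Mul(Rational(1, 4), Mul(O, Add(4, O))) = Mul(Rational(1, 4), O, Add(4, O)))
Add(Add(-1230, Function('l')(k)), Add(35, -1354)) = Add(Add(-1230, Mul(Rational(1, 4), -17, Add(4, -17))), Add(35, -1354)) = Add(Add(-1230, Mul(Rational(1, 4), -17, -13)), -1319) = Add(Add(-1230, Rational(221, 4)), -1319) = Add(Rational(-4699, 4), -1319) = Rational(-9975, 4)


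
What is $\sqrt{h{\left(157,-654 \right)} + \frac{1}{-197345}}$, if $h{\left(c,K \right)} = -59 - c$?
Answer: $\frac{7 i \sqrt{171676138505}}{197345} \approx 14.697 i$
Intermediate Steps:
$\sqrt{h{\left(157,-654 \right)} + \frac{1}{-197345}} = \sqrt{\left(-59 - 157\right) + \frac{1}{-197345}} = \sqrt{\left(-59 - 157\right) - \frac{1}{197345}} = \sqrt{-216 - \frac{1}{197345}} = \sqrt{- \frac{42626521}{197345}} = \frac{7 i \sqrt{171676138505}}{197345}$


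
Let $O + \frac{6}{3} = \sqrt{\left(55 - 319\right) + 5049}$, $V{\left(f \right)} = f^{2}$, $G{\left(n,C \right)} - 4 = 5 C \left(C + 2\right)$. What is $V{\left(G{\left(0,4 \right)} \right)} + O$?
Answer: $15374 + \sqrt{4785} \approx 15443.0$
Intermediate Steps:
$G{\left(n,C \right)} = 4 + 5 C \left(2 + C\right)$ ($G{\left(n,C \right)} = 4 + 5 C \left(C + 2\right) = 4 + 5 C \left(2 + C\right)$)
$O = -2 + \sqrt{4785}$ ($O = -2 + \sqrt{\left(55 - 319\right) + 5049} = -2 + \sqrt{-264 + 5049} = -2 + \sqrt{4785} \approx 67.174$)
$V{\left(G{\left(0,4 \right)} \right)} + O = \left(4 + 5 \cdot 4^{2} + 10 \cdot 4\right)^{2} - \left(2 - \sqrt{4785}\right) = \left(4 + 5 \cdot 16 + 40\right)^{2} - \left(2 - \sqrt{4785}\right) = \left(4 + 80 + 40\right)^{2} - \left(2 - \sqrt{4785}\right) = 124^{2} - \left(2 - \sqrt{4785}\right) = 15376 - \left(2 - \sqrt{4785}\right) = 15374 + \sqrt{4785}$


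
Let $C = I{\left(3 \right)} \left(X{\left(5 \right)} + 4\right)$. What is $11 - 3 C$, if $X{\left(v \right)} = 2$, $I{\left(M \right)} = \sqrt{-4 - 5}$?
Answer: $11 - 54 i \approx 11.0 - 54.0 i$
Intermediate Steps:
$I{\left(M \right)} = 3 i$ ($I{\left(M \right)} = \sqrt{-9} = 3 i$)
$C = 18 i$ ($C = 3 i \left(2 + 4\right) = 3 i 6 = 18 i \approx 18.0 i$)
$11 - 3 C = 11 - 3 \cdot 18 i = 11 - 54 i$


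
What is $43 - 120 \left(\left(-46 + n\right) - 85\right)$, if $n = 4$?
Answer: $15283$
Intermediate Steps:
$43 - 120 \left(\left(-46 + n\right) - 85\right) = 43 - 120 \left(\left(-46 + 4\right) - 85\right) = 43 - 120 \left(-42 - 85\right) = 43 - -15240 = 43 + 15240 = 15283$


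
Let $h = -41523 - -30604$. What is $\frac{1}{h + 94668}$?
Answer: $\frac{1}{83749} \approx 1.194 \cdot 10^{-5}$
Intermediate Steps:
$h = -10919$ ($h = -41523 + 30604 = -10919$)
$\frac{1}{h + 94668} = \frac{1}{-10919 + 94668} = \frac{1}{83749}$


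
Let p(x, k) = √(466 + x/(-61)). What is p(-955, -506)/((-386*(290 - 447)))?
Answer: √1792241/3696722 ≈ 0.00036214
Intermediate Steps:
p(x, k) = √(466 - x/61) (p(x, k) = √(466 + x*(-1/61)) = √(466 - x/61))
p(-955, -506)/((-386*(290 - 447))) = (√(1733986 - 61*(-955))/61)/((-386*(290 - 447))) = (√(1733986 + 58255)/61)/((-386*(-157))) = (√1792241/61)/60602 = (√1792241/61)*(1/60602) = √1792241/3696722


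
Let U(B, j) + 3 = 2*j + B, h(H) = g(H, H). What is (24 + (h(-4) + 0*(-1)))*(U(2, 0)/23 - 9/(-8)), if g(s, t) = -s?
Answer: 1393/46 ≈ 30.283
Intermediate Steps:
h(H) = -H
U(B, j) = -3 + B + 2*j (U(B, j) = -3 + (2*j + B) = -3 + (B + 2*j) = -3 + B + 2*j)
(24 + (h(-4) + 0*(-1)))*(U(2, 0)/23 - 9/(-8)) = (24 + (-1*(-4) + 0*(-1)))*((-3 + 2 + 2*0)/23 - 9/(-8)) = (24 + (4 + 0))*((-3 + 2 + 0)*(1/23) - 9*(-⅛)) = (24 + 4)*(-1*1/23 + 9/8) = 28*(-1/23 + 9/8) = 28*(199/184) = 1393/46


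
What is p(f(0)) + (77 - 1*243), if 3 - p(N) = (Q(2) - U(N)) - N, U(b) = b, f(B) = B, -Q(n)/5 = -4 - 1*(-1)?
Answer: -178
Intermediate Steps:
Q(n) = 15 (Q(n) = -5*(-4 - 1*(-1)) = -5*(-4 + 1) = -5*(-3) = 15)
p(N) = -12 + 2*N (p(N) = 3 - ((15 - N) - N) = 3 - (15 - 2*N) = 3 + (-15 + 2*N) = -12 + 2*N)
p(f(0)) + (77 - 1*243) = (-12 + 2*0) + (77 - 1*243) = (-12 + 0) + (77 - 243) = -12 - 166 = -178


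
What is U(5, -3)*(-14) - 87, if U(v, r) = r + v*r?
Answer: 165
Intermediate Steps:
U(v, r) = r + r*v
U(5, -3)*(-14) - 87 = -3*(1 + 5)*(-14) - 87 = -3*6*(-14) - 87 = -18*(-14) - 87 = 252 - 87 = 165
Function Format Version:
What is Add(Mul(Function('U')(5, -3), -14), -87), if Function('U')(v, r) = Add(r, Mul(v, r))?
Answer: 165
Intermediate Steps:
Function('U')(v, r) = Add(r, Mul(r, v))
Add(Mul(Function('U')(5, -3), -14), -87) = Add(Mul(Mul(-3, Add(1, 5)), -14), -87) = Add(Mul(Mul(-3, 6), -14), -87) = Add(Mul(-18, -14), -87) = Add(252, -87) = 165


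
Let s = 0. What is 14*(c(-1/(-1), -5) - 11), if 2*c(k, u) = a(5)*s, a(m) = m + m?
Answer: -154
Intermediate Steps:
a(m) = 2*m
c(k, u) = 0 (c(k, u) = ((2*5)*0)/2 = (10*0)/2 = (½)*0 = 0)
14*(c(-1/(-1), -5) - 11) = 14*(0 - 11) = 14*(-11) = -154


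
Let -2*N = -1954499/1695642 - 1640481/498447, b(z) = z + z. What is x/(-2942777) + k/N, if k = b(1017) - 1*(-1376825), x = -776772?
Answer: 40111087137588226292544/64635819110315885 ≈ 6.2057e+5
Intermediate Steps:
b(z) = 2*z
N = 417320294095/187819481772 (N = -(-1954499/1695642 - 1640481/498447)/2 = -(-1954499*1/1695642 - 1640481*1/498447)/2 = -(-1954499/1695642 - 546827/166149)/2 = -1/2*(-417320294095/93909740886) = 417320294095/187819481772 ≈ 2.2219)
k = 1378859 (k = 2*1017 - 1*(-1376825) = 2034 + 1376825 = 1378859)
x/(-2942777) + k/N = -776772/(-2942777) + 1378859/(417320294095/187819481772) = -776772*(-1/2942777) + 1378859*(187819481772/417320294095) = 776772/2942777 + 258976582816658148/417320294095 = 40111087137588226292544/64635819110315885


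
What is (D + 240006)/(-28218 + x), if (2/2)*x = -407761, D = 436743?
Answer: -676749/435979 ≈ -1.5523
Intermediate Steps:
x = -407761
(D + 240006)/(-28218 + x) = (436743 + 240006)/(-28218 - 407761) = 676749/(-435979) = 676749*(-1/435979) = -676749/435979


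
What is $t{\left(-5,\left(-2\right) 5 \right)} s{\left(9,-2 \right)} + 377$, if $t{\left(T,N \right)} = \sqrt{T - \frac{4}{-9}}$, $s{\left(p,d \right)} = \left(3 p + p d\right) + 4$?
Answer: $377 + \frac{13 i \sqrt{41}}{3} \approx 377.0 + 27.747 i$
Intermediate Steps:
$s{\left(p,d \right)} = 4 + 3 p + d p$ ($s{\left(p,d \right)} = \left(3 p + d p\right) + 4 = 4 + 3 p + d p$)
$t{\left(T,N \right)} = \sqrt{\frac{4}{9} + T}$ ($t{\left(T,N \right)} = \sqrt{T - - \frac{4}{9}} = \sqrt{T + \frac{4}{9}} = \sqrt{\frac{4}{9} + T}$)
$t{\left(-5,\left(-2\right) 5 \right)} s{\left(9,-2 \right)} + 377 = \frac{\sqrt{4 + 9 \left(-5\right)}}{3} \left(4 + 3 \cdot 9 - 18\right) + 377 = \frac{\sqrt{4 - 45}}{3} \left(4 + 27 - 18\right) + 377 = \frac{\sqrt{-41}}{3} \cdot 13 + 377 = \frac{i \sqrt{41}}{3} \cdot 13 + 377 = \frac{13 i \sqrt{41}}{3} + 377 = 377 + \frac{13 i \sqrt{41}}{3}$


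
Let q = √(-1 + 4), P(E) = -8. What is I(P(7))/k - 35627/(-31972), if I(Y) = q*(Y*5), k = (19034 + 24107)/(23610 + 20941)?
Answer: 35627/31972 - 1782040*√3/43141 ≈ -70.432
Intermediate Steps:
q = √3 ≈ 1.7320
k = 43141/44551 ≈ 0.96835
I(Y) = 5*Y*√3 (I(Y) = √3*(Y*5) = √3*(5*Y) = 5*Y*√3)
I(P(7))/k - 35627/(-31972) = (5*(-8)*√3)/(43141/44551) - 35627/(-31972) = -40*√3*(44551/43141) - 35627*(-1/31972) = -1782040*√3/43141 + 35627/31972 = 35627/31972 - 1782040*√3/43141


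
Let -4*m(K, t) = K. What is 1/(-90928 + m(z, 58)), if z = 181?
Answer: -4/363893 ≈ -1.0992e-5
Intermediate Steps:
m(K, t) = -K/4
1/(-90928 + m(z, 58)) = 1/(-90928 - ¼*181) = 1/(-90928 - 181/4) = 1/(-363893/4) = -4/363893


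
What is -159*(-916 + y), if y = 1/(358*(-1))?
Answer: 52140711/358 ≈ 1.4564e+5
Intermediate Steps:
y = -1/358 (y = 1/(-358) = -1/358 ≈ -0.0027933)
-159*(-916 + y) = -159*(-916 - 1/358) = -159*(-327929/358) = 52140711/358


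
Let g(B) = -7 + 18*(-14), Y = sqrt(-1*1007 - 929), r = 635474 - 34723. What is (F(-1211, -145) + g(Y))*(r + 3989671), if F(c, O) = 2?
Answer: -1179738454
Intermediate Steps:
r = 600751
Y = 44*I (Y = sqrt(-1007 - 929) = sqrt(-1936) = 44*I ≈ 44.0*I)
g(B) = -259 (g(B) = -7 - 252 = -259)
(F(-1211, -145) + g(Y))*(r + 3989671) = (2 - 259)*(600751 + 3989671) = -257*4590422 = -1179738454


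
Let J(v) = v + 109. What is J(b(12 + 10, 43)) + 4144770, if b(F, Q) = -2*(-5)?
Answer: 4144889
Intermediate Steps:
b(F, Q) = 10 (b(F, Q) = -2*(-5) = 10)
J(v) = 109 + v
J(b(12 + 10, 43)) + 4144770 = (109 + 10) + 4144770 = 119 + 4144770 = 4144889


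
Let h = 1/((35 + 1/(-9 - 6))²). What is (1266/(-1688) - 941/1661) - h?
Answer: -600802793/456070736 ≈ -1.3173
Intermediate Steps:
h = 225/274576 (h = 1/((35 + 1/(-15))²) = 1/((35 - 1/15)²) = 1/((524/15)²) = 1/(274576/225) = 225/274576 ≈ 0.00081945)
(1266/(-1688) - 941/1661) - h = (1266/(-1688) - 941/1661) - 1*225/274576 = (1266*(-1/1688) - 941*1/1661) - 225/274576 = (-¾ - 941/1661) - 225/274576 = -8747/6644 - 225/274576 = -600802793/456070736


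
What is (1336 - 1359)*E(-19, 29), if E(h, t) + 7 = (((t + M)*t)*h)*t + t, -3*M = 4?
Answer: 30502393/3 ≈ 1.0167e+7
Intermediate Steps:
M = -4/3 (M = -1/3*4 = -4/3 ≈ -1.3333)
E(h, t) = -7 + t + h*t**2*(-4/3 + t) (E(h, t) = -7 + ((((t - 4/3)*t)*h)*t + t) = -7 + ((((-4/3 + t)*t)*h)*t + t) = -7 + (((t*(-4/3 + t))*h)*t + t) = -7 + ((h*t*(-4/3 + t))*t + t) = -7 + (h*t**2*(-4/3 + t) + t) = -7 + (t + h*t**2*(-4/3 + t)) = -7 + t + h*t**2*(-4/3 + t))
(1336 - 1359)*E(-19, 29) = (1336 - 1359)*(-7 + 29 - 19*29**3 - 4/3*(-19)*29**2) = -23*(-7 + 29 - 19*24389 - 4/3*(-19)*841) = -23*(-7 + 29 - 463391 + 63916/3) = -23*(-1326191/3) = 30502393/3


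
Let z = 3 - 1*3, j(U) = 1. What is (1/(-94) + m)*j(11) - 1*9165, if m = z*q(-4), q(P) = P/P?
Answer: -861511/94 ≈ -9165.0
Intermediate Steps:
q(P) = 1
z = 0 (z = 3 - 3 = 0)
m = 0 (m = 0*1 = 0)
(1/(-94) + m)*j(11) - 1*9165 = (1/(-94) + 0)*1 - 1*9165 = (-1/94 + 0)*1 - 9165 = -1/94*1 - 9165 = -1/94 - 9165 = -861511/94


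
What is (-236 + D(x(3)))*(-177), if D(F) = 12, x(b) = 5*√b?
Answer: 39648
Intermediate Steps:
(-236 + D(x(3)))*(-177) = (-236 + 12)*(-177) = -224*(-177) = 39648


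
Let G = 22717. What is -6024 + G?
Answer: 16693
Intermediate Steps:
-6024 + G = -6024 + 22717 = 16693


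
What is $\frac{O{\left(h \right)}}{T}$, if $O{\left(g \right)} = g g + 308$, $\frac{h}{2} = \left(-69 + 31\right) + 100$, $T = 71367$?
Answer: $\frac{5228}{23789} \approx 0.21977$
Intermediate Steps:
$h = 124$ ($h = 2 \left(\left(-69 + 31\right) + 100\right) = 2 \left(-38 + 100\right) = 2 \cdot 62 = 124$)
$O{\left(g \right)} = 308 + g^{2}$ ($O{\left(g \right)} = g^{2} + 308 = 308 + g^{2}$)
$\frac{O{\left(h \right)}}{T} = \frac{308 + 124^{2}}{71367} = \left(308 + 15376\right) \frac{1}{71367} = 15684 \cdot \frac{1}{71367} = \frac{5228}{23789}$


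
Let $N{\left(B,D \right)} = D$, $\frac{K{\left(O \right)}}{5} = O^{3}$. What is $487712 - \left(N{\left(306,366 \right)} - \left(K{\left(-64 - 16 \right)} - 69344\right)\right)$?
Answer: $-2141998$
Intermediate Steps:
$K{\left(O \right)} = 5 O^{3}$
$487712 - \left(N{\left(306,366 \right)} - \left(K{\left(-64 - 16 \right)} - 69344\right)\right) = 487712 - \left(366 - \left(5 \left(-64 - 16\right)^{3} - 69344\right)\right) = 487712 - \left(366 - \left(5 \left(-80\right)^{3} - 69344\right)\right) = 487712 - \left(366 - \left(5 \left(-512000\right) - 69344\right)\right) = 487712 - \left(366 - \left(-2560000 - 69344\right)\right) = 487712 - \left(366 - -2629344\right) = 487712 - \left(366 + 2629344\right) = 487712 - 2629710 = -2141998$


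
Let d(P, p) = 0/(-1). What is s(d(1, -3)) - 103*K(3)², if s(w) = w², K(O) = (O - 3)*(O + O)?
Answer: 0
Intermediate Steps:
d(P, p) = 0 (d(P, p) = 0*(-1) = 0)
K(O) = 2*O*(-3 + O) (K(O) = (-3 + O)*(2*O) = 2*O*(-3 + O))
s(d(1, -3)) - 103*K(3)² = 0² - 103*36*(-3 + 3)² = 0 - 103*(2*3*0)² = 0 - 103*0² = 0 - 103*0 = 0 + 0 = 0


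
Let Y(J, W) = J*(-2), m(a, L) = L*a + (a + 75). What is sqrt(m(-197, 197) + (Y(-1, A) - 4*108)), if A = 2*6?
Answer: I*sqrt(39361) ≈ 198.4*I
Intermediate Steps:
m(a, L) = 75 + a + L*a (m(a, L) = L*a + (75 + a) = 75 + a + L*a)
A = 12
Y(J, W) = -2*J
sqrt(m(-197, 197) + (Y(-1, A) - 4*108)) = sqrt((75 - 197 + 197*(-197)) + (-2*(-1) - 4*108)) = sqrt((75 - 197 - 38809) + (2 - 432)) = sqrt(-38931 - 430) = sqrt(-39361) = I*sqrt(39361)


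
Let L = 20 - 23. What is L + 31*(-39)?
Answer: -1212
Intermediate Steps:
L = -3
L + 31*(-39) = -3 + 31*(-39) = -3 - 1209 = -1212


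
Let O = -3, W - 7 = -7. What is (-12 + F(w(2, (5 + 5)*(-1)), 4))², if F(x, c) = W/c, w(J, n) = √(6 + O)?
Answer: 144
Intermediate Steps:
W = 0 (W = 7 - 7 = 0)
w(J, n) = √3 (w(J, n) = √(6 - 3) = √3)
F(x, c) = 0 (F(x, c) = 0/c = 0)
(-12 + F(w(2, (5 + 5)*(-1)), 4))² = (-12 + 0)² = (-12)² = 144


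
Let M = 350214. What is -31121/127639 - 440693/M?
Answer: -67148623721/44700964746 ≈ -1.5022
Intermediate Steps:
-31121/127639 - 440693/M = -31121/127639 - 440693/350214 = -67148623721/44700964746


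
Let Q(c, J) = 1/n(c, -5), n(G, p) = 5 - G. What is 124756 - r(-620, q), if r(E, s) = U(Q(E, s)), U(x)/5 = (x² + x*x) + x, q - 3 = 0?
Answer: 9746561873/78125 ≈ 1.2476e+5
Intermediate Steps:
q = 3 (q = 3 + 0 = 3)
Q(c, J) = 1/(5 - c)
U(x) = 5*x + 10*x² (U(x) = 5*((x² + x*x) + x) = 5*((x² + x²) + x) = 5*(2*x² + x) = 5*(x + 2*x²) = 5*x + 10*x²)
r(E, s) = -5*(1 - 2/(-5 + E))/(-5 + E) (r(E, s) = 5*(-1/(-5 + E))*(1 + 2*(-1/(-5 + E))) = 5*(-1/(-5 + E))*(1 - 2/(-5 + E)) = -5*(1 - 2/(-5 + E))/(-5 + E))
124756 - r(-620, q) = 124756 - 5*(7 - 1*(-620))/(-5 - 620)² = 124756 - 5*(7 + 620)/(-625)² = 124756 - 5*627/390625 = 124756 - 1*627/78125 = 124756 - 627/78125 = 9746561873/78125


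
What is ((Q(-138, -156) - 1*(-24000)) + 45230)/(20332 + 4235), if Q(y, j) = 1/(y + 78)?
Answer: 218621/77580 ≈ 2.8180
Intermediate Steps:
Q(y, j) = 1/(78 + y)
((Q(-138, -156) - 1*(-24000)) + 45230)/(20332 + 4235) = ((1/(78 - 138) - 1*(-24000)) + 45230)/(20332 + 4235) = ((1/(-60) + 24000) + 45230)/24567 = ((-1/60 + 24000) + 45230)*(1/24567) = (1439999/60 + 45230)*(1/24567) = (4153799/60)*(1/24567) = 218621/77580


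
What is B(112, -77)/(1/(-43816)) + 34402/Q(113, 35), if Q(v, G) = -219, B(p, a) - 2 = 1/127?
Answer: -2451273574/27813 ≈ -88134.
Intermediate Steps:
B(p, a) = 255/127 (B(p, a) = 2 + 1/127 = 255/127)
B(112, -77)/(1/(-43816)) + 34402/Q(113, 35) = 255/(127*(1/(-43816))) + 34402/(-219) = 255/(127*(-1/43816)) + 34402*(-1/219) = (255/127)*(-43816) - 34402/219 = -11173080/127 - 34402/219 = -2451273574/27813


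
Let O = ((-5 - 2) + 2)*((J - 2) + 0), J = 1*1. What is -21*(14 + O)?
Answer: -399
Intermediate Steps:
J = 1
O = 5 (O = ((-5 - 2) + 2)*((1 - 2) + 0) = (-7 + 2)*(-1 + 0) = -5*(-1) = 5)
-21*(14 + O) = -21*(14 + 5) = -21*19 = -399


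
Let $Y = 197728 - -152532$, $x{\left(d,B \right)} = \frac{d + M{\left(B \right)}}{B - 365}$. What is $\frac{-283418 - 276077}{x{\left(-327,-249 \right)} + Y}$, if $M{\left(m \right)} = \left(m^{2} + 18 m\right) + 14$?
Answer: $- \frac{171764965}{107501217} \approx -1.5978$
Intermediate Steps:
$M{\left(m \right)} = 14 + m^{2} + 18 m$
$x{\left(d,B \right)} = \frac{14 + d + B^{2} + 18 B}{-365 + B}$ ($x{\left(d,B \right)} = \frac{d + \left(14 + B^{2} + 18 B\right)}{B - 365} = \frac{14 + d + B^{2} + 18 B}{-365 + B}$)
$Y = 350260$ ($Y = 197728 + 152532 = 350260$)
$\frac{-283418 - 276077}{x{\left(-327,-249 \right)} + Y} = \frac{-283418 - 276077}{\frac{14 - 327 + \left(-249\right)^{2} + 18 \left(-249\right)}{-365 - 249} + 350260} = - \frac{559495}{\frac{14 - 327 + 62001 - 4482}{-614} + 350260} = - \frac{559495}{\left(- \frac{1}{614}\right) 57206 + 350260} = - \frac{559495}{- \frac{28603}{307} + 350260} = - \frac{559495}{\frac{107501217}{307}} = \left(-559495\right) \frac{307}{107501217} = - \frac{171764965}{107501217}$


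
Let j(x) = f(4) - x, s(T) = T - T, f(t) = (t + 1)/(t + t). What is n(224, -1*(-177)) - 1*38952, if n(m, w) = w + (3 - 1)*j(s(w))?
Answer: -155095/4 ≈ -38774.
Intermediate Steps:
f(t) = (1 + t)/(2*t) (f(t) = (1 + t)/((2*t)) = (1 + t)*(1/(2*t)) = (1 + t)/(2*t))
s(T) = 0
j(x) = 5/8 - x (j(x) = (1/2)*(1 + 4)/4 - x = (1/2)*(1/4)*5 - x = 5/8 - x)
n(m, w) = 5/4 + w (n(m, w) = w + (3 - 1)*(5/8 - 1*0) = w + 2*(5/8 + 0) = w + 2*(5/8) = w + 5/4 = 5/4 + w)
n(224, -1*(-177)) - 1*38952 = (5/4 - 1*(-177)) - 1*38952 = (5/4 + 177) - 38952 = 713/4 - 38952 = -155095/4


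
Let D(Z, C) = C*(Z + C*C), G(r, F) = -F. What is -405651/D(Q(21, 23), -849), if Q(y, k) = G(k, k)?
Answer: 135217/203980174 ≈ 0.00066289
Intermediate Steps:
Q(y, k) = -k
D(Z, C) = C*(Z + C²)
-405651/D(Q(21, 23), -849) = -405651*(-1/(849*(-1*23 + (-849)²))) = -405651*(-1/(849*(-23 + 720801))) = -405651/((-849*720778)) = -405651/(-611940522) = -405651*(-1/611940522) = 135217/203980174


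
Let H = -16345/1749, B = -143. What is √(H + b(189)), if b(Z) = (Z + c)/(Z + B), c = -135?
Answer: 2*I*√3305774406/40227 ≈ 2.8586*I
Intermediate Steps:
b(Z) = (-135 + Z)/(-143 + Z) (b(Z) = (Z - 135)/(Z - 143) = (-135 + Z)/(-143 + Z))
H = -16345/1749 (H = -16345*1/1749 = -16345/1749 ≈ -9.3453)
√(H + b(189)) = √(-16345/1749 + (-135 + 189)/(-143 + 189)) = √(-16345/1749 + 54/46) = √(-16345/1749 + (1/46)*54) = √(-16345/1749 + 27/23) = √(-328712/40227) = 2*I*√3305774406/40227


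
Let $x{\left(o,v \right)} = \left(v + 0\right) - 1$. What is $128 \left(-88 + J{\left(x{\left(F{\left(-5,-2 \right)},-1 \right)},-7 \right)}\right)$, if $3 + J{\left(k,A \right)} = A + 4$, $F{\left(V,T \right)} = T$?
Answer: $-12032$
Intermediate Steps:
$x{\left(o,v \right)} = -1 + v$ ($x{\left(o,v \right)} = v - 1 = -1 + v$)
$J{\left(k,A \right)} = 1 + A$ ($J{\left(k,A \right)} = -3 + \left(A + 4\right) = -3 + \left(4 + A\right) = 1 + A$)
$128 \left(-88 + J{\left(x{\left(F{\left(-5,-2 \right)},-1 \right)},-7 \right)}\right) = 128 \left(-88 + \left(1 - 7\right)\right) = 128 \left(-88 - 6\right) = 128 \left(-94\right) = -12032$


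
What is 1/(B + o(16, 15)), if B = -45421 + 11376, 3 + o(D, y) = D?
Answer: -1/34032 ≈ -2.9384e-5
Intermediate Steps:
o(D, y) = -3 + D
B = -34045
1/(B + o(16, 15)) = 1/(-34045 + (-3 + 16)) = 1/(-34045 + 13) = 1/(-34032) = -1/34032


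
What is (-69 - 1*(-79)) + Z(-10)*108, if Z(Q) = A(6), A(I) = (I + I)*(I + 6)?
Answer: 15562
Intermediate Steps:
A(I) = 2*I*(6 + I) (A(I) = (2*I)*(6 + I) = 2*I*(6 + I))
Z(Q) = 144 (Z(Q) = 2*6*(6 + 6) = 2*6*12 = 144)
(-69 - 1*(-79)) + Z(-10)*108 = (-69 - 1*(-79)) + 144*108 = (-69 + 79) + 15552 = 10 + 15552 = 15562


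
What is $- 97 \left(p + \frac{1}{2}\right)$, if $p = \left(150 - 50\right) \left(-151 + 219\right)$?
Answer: $- \frac{1319297}{2} \approx -6.5965 \cdot 10^{5}$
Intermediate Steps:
$p = 6800$ ($p = 100 \cdot 68 = 6800$)
$- 97 \left(p + \frac{1}{2}\right) = - 97 \left(6800 + \frac{1}{2}\right) = \left(-97\right) \frac{13601}{2} = - \frac{1319297}{2}$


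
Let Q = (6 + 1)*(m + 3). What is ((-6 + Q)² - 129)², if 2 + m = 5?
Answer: 1361889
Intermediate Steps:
m = 3 (m = -2 + 5 = 3)
Q = 42 (Q = (6 + 1)*(3 + 3) = 7*6 = 42)
((-6 + Q)² - 129)² = ((-6 + 42)² - 129)² = (36² - 129)² = (1296 - 129)² = 1167² = 1361889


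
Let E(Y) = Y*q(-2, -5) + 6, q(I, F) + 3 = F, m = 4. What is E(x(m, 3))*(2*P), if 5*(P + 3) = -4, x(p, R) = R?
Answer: 684/5 ≈ 136.80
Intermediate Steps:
q(I, F) = -3 + F
P = -19/5 (P = -3 + (⅕)*(-4) = -3 - ⅘ = -19/5 ≈ -3.8000)
E(Y) = 6 - 8*Y (E(Y) = Y*(-3 - 5) + 6 = Y*(-8) + 6 = -8*Y + 6 = 6 - 8*Y)
E(x(m, 3))*(2*P) = (6 - 8*3)*(2*(-19/5)) = (6 - 24)*(-38/5) = -18*(-38/5) = 684/5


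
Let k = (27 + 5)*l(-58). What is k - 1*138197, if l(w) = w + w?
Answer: -141909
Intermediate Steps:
l(w) = 2*w
k = -3712 (k = (27 + 5)*(2*(-58)) = 32*(-116) = -3712)
k - 1*138197 = -3712 - 1*138197 = -3712 - 138197 = -141909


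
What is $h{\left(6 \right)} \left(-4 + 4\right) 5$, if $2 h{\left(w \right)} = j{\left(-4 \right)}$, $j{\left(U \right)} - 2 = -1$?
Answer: $0$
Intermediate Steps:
$j{\left(U \right)} = 1$ ($j{\left(U \right)} = 2 - 1 = 1$)
$h{\left(w \right)} = \frac{1}{2}$ ($h{\left(w \right)} = \frac{1}{2} \cdot 1 = \frac{1}{2}$)
$h{\left(6 \right)} \left(-4 + 4\right) 5 = \frac{\left(-4 + 4\right) 5}{2} = \frac{0 \cdot 5}{2} = \frac{1}{2} \cdot 0 = 0$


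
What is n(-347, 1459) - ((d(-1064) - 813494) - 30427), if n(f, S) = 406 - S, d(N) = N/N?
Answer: 842867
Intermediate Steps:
d(N) = 1
n(-347, 1459) - ((d(-1064) - 813494) - 30427) = (406 - 1*1459) - ((1 - 813494) - 30427) = (406 - 1459) - (-813493 - 30427) = -1053 - 1*(-843920) = -1053 + 843920 = 842867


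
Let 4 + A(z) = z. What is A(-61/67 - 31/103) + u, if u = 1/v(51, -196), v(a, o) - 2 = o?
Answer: -6983917/1338794 ≈ -5.2166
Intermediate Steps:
v(a, o) = 2 + o
A(z) = -4 + z
u = -1/194 (u = 1/(2 - 196) = 1/(-194) = -1/194 ≈ -0.0051546)
A(-61/67 - 31/103) + u = (-4 + (-61/67 - 31/103)) - 1/194 = (-4 - 8360/6901) - 1/194 = -35964/6901 - 1/194 = -6983917/1338794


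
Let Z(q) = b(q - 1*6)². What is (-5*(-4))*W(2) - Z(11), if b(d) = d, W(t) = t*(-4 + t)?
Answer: -105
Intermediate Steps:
Z(q) = (-6 + q)² (Z(q) = (q - 1*6)² = (q - 6)² = (-6 + q)²)
(-5*(-4))*W(2) - Z(11) = (-5*(-4))*(2*(-4 + 2)) - (-6 + 11)² = 20*(2*(-2)) - 1*5² = 20*(-4) - 1*25 = -80 - 25 = -105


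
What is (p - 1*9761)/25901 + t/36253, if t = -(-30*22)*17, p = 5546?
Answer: 137802825/938988953 ≈ 0.14676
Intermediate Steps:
t = 11220 (t = -(-660)*17 = -1*(-11220) = 11220)
(p - 1*9761)/25901 + t/36253 = (5546 - 1*9761)/25901 + 11220/36253 = (5546 - 9761)*(1/25901) + 11220*(1/36253) = -4215*1/25901 + 11220/36253 = -4215/25901 + 11220/36253 = 137802825/938988953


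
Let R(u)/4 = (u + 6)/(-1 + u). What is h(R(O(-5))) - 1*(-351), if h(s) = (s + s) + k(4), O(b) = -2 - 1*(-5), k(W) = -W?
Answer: 383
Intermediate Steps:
O(b) = 3 (O(b) = -2 + 5 = 3)
R(u) = 4*(6 + u)/(-1 + u) (R(u) = 4*((u + 6)/(-1 + u)) = 4*((6 + u)/(-1 + u)) = 4*(6 + u)/(-1 + u))
h(s) = -4 + 2*s (h(s) = (s + s) - 1*4 = 2*s - 4 = -4 + 2*s)
h(R(O(-5))) - 1*(-351) = (-4 + 2*(4*(6 + 3)/(-1 + 3))) - 1*(-351) = (-4 + 2*(4*9/2)) + 351 = (-4 + 2*(4*(½)*9)) + 351 = (-4 + 2*18) + 351 = (-4 + 36) + 351 = 32 + 351 = 383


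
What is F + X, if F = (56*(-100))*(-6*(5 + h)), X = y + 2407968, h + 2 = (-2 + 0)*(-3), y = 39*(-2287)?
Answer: 2621175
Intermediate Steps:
y = -89193
h = 4 (h = -2 + (-2 + 0)*(-3) = -2 - 2*(-3) = -2 + 6 = 4)
X = 2318775 (X = -89193 + 2407968 = 2318775)
F = 302400 (F = (56*(-100))*(-6*(5 + 4)) = -(-33600)*9 = -5600*(-54) = 302400)
F + X = 302400 + 2318775 = 2621175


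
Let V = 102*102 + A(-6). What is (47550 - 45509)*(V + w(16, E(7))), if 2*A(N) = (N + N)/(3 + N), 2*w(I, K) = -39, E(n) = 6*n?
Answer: 42397693/2 ≈ 2.1199e+7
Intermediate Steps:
w(I, K) = -39/2 (w(I, K) = (½)*(-39) = -39/2)
A(N) = N/(3 + N) (A(N) = ((N + N)/(3 + N))/2 = ((2*N)/(3 + N))/2 = (2*N/(3 + N))/2 = N/(3 + N))
V = 10406 (V = 102*102 - 6/(3 - 6) = 10404 - 6/(-3) = 10404 - 6*(-⅓) = 10404 + 2 = 10406)
(47550 - 45509)*(V + w(16, E(7))) = (47550 - 45509)*(10406 - 39/2) = 2041*(20773/2) = 42397693/2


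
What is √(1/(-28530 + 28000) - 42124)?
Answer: I*√11832632130/530 ≈ 205.24*I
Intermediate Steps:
√(1/(-28530 + 28000) - 42124) = √(1/(-530) - 42124) = √(-1/530 - 42124) = √(-22325721/530) = I*√11832632130/530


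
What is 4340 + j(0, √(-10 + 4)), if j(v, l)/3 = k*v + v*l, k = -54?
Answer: 4340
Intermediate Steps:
j(v, l) = -162*v + 3*l*v (j(v, l) = 3*(-54*v + v*l) = 3*(-54*v + l*v) = -162*v + 3*l*v)
4340 + j(0, √(-10 + 4)) = 4340 + 3*0*(-54 + √(-10 + 4)) = 4340 + 3*0*(-54 + √(-6)) = 4340 + 3*0*(-54 + I*√6) = 4340 + 0 = 4340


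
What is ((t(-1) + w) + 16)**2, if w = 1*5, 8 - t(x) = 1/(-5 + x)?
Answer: 30625/36 ≈ 850.69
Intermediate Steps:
t(x) = 8 - 1/(-5 + x)
w = 5
((t(-1) + w) + 16)**2 = (((-41 + 8*(-1))/(-5 - 1) + 5) + 16)**2 = (((-41 - 8)/(-6) + 5) + 16)**2 = ((-1/6*(-49) + 5) + 16)**2 = ((49/6 + 5) + 16)**2 = (79/6 + 16)**2 = (175/6)**2 = 30625/36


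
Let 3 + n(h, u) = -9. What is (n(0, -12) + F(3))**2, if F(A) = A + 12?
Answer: 9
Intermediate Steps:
F(A) = 12 + A
n(h, u) = -12 (n(h, u) = -3 - 9 = -12)
(n(0, -12) + F(3))**2 = (-12 + (12 + 3))**2 = (-12 + 15)**2 = 3**2 = 9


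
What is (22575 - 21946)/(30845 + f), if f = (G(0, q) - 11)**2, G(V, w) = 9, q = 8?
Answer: 629/30849 ≈ 0.020390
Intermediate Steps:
f = 4 (f = (9 - 11)**2 = (-2)**2 = 4)
(22575 - 21946)/(30845 + f) = (22575 - 21946)/(30845 + 4) = 629/30849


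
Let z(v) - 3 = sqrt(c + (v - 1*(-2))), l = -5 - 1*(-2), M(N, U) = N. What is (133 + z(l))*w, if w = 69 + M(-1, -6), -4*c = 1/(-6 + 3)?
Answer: 9248 + 34*I*sqrt(33)/3 ≈ 9248.0 + 65.105*I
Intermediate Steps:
c = 1/12 (c = -1/(4*(-6 + 3)) = -1/4/(-3) = -1/4*(-1/3) = 1/12 ≈ 0.083333)
w = 68 (w = 69 - 1 = 68)
l = -3 (l = -5 + 2 = -3)
z(v) = 3 + sqrt(25/12 + v) (z(v) = 3 + sqrt(1/12 + (v - 1*(-2))) = 3 + sqrt(1/12 + (v + 2)) = 3 + sqrt(1/12 + (2 + v)) = 3 + sqrt(25/12 + v))
(133 + z(l))*w = (133 + (3 + sqrt(75 + 36*(-3))/6))*68 = (133 + (3 + sqrt(75 - 108)/6))*68 = (133 + (3 + sqrt(-33)/6))*68 = (133 + (3 + (I*sqrt(33))/6))*68 = (133 + (3 + I*sqrt(33)/6))*68 = (136 + I*sqrt(33)/6)*68 = 9248 + 34*I*sqrt(33)/3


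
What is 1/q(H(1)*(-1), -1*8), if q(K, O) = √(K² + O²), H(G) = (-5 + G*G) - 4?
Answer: √2/16 ≈ 0.088388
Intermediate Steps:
H(G) = -9 + G² (H(G) = (-5 + G²) - 4 = -9 + G²)
1/q(H(1)*(-1), -1*8) = 1/(√(((-9 + 1²)*(-1))² + (-1*8)²)) = 1/(√(((-9 + 1)*(-1))² + (-8)²)) = 1/(√((-8*(-1))² + 64)) = 1/(√(8² + 64)) = 1/(√(64 + 64)) = 1/(√128) = 1/(8*√2) = √2/16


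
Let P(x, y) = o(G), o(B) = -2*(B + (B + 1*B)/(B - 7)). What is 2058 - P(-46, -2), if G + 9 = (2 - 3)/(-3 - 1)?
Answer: 36769/18 ≈ 2042.7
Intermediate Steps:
G = -35/4 (G = -9 + (2 - 3)/(-3 - 1) = -9 - 1/(-4) = -9 - 1*(-¼) = -9 + ¼ = -35/4 ≈ -8.7500)
o(B) = -2*B - 4*B/(-7 + B) (o(B) = -2*(B + (B + B)/(-7 + B)) = -2*(B + (2*B)/(-7 + B)) = -2*(B + 2*B/(-7 + B)) = -2*B - 4*B/(-7 + B))
P(x, y) = 275/18 (P(x, y) = 2*(-35/4)*(5 - 1*(-35/4))/(-7 - 35/4) = 2*(-35/4)*(5 + 35/4)/(-63/4) = 2*(-35/4)*(-4/63)*(55/4) = 275/18)
2058 - P(-46, -2) = 2058 - 1*275/18 = 2058 - 275/18 = 36769/18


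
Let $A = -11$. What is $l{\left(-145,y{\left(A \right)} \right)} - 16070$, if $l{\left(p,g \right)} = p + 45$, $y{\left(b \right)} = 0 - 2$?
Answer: $-16170$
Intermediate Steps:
$y{\left(b \right)} = -2$
$l{\left(p,g \right)} = 45 + p$
$l{\left(-145,y{\left(A \right)} \right)} - 16070 = \left(45 - 145\right) - 16070 = -100 - 16070 = -16170$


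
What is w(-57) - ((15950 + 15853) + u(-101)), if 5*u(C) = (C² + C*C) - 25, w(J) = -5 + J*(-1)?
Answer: -179132/5 ≈ -35826.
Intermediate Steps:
w(J) = -5 - J
u(C) = -5 + 2*C²/5 (u(C) = ((C² + C*C) - 25)/5 = ((C² + C²) - 25)/5 = (2*C² - 25)/5 = (-25 + 2*C²)/5 = -5 + 2*C²/5)
w(-57) - ((15950 + 15853) + u(-101)) = (-5 - 1*(-57)) - ((15950 + 15853) + (-5 + (⅖)*(-101)²)) = (-5 + 57) - (31803 + (-5 + (⅖)*10201)) = 52 - (31803 + (-5 + 20402/5)) = 52 - (31803 + 20377/5) = 52 - 1*179392/5 = 52 - 179392/5 = -179132/5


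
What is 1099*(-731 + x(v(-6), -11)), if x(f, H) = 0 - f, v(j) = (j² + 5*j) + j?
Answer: -803369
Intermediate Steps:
v(j) = j² + 6*j
x(f, H) = -f
1099*(-731 + x(v(-6), -11)) = 1099*(-731 - (-6)*(6 - 6)) = 1099*(-731 - (-6)*0) = 1099*(-731 - 1*0) = 1099*(-731 + 0) = 1099*(-731) = -803369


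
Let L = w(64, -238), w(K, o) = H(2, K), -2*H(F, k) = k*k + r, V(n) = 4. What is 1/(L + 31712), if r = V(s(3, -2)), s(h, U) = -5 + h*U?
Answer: 1/29662 ≈ 3.3713e-5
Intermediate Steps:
s(h, U) = -5 + U*h
r = 4
H(F, k) = -2 - k**2/2 (H(F, k) = -(k*k + 4)/2 = -(k**2 + 4)/2 = -(4 + k**2)/2 = -2 - k**2/2)
w(K, o) = -2 - K**2/2
L = -2050 (L = -2 - 1/2*64**2 = -2 - 1/2*4096 = -2 - 2048 = -2050)
1/(L + 31712) = 1/(-2050 + 31712) = 1/29662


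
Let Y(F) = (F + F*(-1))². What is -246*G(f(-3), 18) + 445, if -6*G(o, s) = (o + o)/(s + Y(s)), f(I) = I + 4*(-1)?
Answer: 3718/9 ≈ 413.11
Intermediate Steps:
Y(F) = 0 (Y(F) = (F - F)² = 0² = 0)
f(I) = -4 + I (f(I) = I - 4 = -4 + I)
G(o, s) = -o/(3*s) (G(o, s) = -(o + o)/(6*(s + 0)) = -2*o/(6*s) = -o/(3*s))
-246*G(f(-3), 18) + 445 = -(-82)*(-4 - 3)/18 + 445 = -(-82)*(-7)/18 + 445 = -246*7/54 + 445 = -287/9 + 445 = 3718/9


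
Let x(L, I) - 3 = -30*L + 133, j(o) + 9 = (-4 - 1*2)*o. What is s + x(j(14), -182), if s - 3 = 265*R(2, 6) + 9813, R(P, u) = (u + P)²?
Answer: 29702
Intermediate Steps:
R(P, u) = (P + u)²
j(o) = -9 - 6*o (j(o) = -9 + (-4 - 1*2)*o = -9 + (-4 - 2)*o = -9 - 6*o)
x(L, I) = 136 - 30*L (x(L, I) = 3 + (-30*L + 133) = 3 + (133 - 30*L) = 136 - 30*L)
s = 26776 (s = 3 + (265*(2 + 6)² + 9813) = 3 + (265*8² + 9813) = 3 + (265*64 + 9813) = 3 + (16960 + 9813) = 3 + 26773 = 26776)
s + x(j(14), -182) = 26776 + (136 - 30*(-9 - 6*14)) = 26776 + (136 - 30*(-9 - 84)) = 26776 + (136 - 30*(-93)) = 26776 + (136 + 2790) = 26776 + 2926 = 29702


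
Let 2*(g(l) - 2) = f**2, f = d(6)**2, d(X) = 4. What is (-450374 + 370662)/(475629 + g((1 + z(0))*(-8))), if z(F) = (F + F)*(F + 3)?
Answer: -79712/475759 ≈ -0.16755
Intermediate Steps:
z(F) = 2*F*(3 + F) (z(F) = (2*F)*(3 + F) = 2*F*(3 + F))
f = 16 (f = 4**2 = 16)
g(l) = 130 (g(l) = 2 + (1/2)*16**2 = 2 + (1/2)*256 = 2 + 128 = 130)
(-450374 + 370662)/(475629 + g((1 + z(0))*(-8))) = (-450374 + 370662)/(475629 + 130) = -79712/475759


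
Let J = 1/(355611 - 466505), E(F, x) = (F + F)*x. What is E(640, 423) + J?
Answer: 60042447359/110894 ≈ 5.4144e+5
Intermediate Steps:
E(F, x) = 2*F*x (E(F, x) = (2*F)*x = 2*F*x)
J = -1/110894 (J = 1/(-110894) = -1/110894 ≈ -9.0176e-6)
E(640, 423) + J = 2*640*423 - 1/110894 = 541440 - 1/110894 = 60042447359/110894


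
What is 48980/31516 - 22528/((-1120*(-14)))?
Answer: 226617/1930355 ≈ 0.11740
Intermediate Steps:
48980/31516 - 22528/((-1120*(-14))) = 48980*(1/31516) - 22528/15680 = 12245/7879 - 22528*1/15680 = 12245/7879 - 352/245 = 226617/1930355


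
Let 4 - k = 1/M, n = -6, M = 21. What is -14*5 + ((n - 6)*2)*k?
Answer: -1154/7 ≈ -164.86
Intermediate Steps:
k = 83/21 (k = 4 - 1/21 = 83/21 ≈ 3.9524)
-14*5 + ((n - 6)*2)*k = -14*5 + ((-6 - 6)*2)*(83/21) = -70 - 12*2*(83/21) = -70 - 24*83/21 = -70 - 664/7 = -1154/7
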